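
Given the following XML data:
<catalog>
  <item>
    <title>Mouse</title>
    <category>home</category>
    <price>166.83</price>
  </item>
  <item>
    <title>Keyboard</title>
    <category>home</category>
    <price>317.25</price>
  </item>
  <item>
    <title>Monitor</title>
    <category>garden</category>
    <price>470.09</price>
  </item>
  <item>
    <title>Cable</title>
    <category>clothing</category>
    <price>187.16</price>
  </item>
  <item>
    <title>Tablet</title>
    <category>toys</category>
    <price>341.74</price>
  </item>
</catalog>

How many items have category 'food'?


Scanning <item> elements for <category>food</category>:
Count: 0

ANSWER: 0


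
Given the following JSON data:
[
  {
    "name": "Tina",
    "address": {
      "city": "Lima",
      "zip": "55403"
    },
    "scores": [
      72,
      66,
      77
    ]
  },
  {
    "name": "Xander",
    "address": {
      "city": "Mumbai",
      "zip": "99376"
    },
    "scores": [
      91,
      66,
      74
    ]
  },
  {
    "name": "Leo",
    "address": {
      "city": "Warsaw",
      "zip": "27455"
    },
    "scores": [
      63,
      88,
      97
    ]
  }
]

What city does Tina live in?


Path: records[0].address.city
Value: Lima

ANSWER: Lima


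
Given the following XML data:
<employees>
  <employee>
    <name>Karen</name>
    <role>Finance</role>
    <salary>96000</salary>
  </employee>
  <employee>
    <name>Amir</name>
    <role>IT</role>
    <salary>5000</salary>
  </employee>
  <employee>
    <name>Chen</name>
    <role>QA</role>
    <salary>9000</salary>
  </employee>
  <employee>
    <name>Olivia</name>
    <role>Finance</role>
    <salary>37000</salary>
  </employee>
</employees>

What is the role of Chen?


Searching for <employee> with <name>Chen</name>
Found at position 3
<role>QA</role>

ANSWER: QA


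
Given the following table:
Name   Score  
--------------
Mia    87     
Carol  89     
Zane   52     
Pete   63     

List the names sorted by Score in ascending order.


Sorting by Score (ascending):
  Zane: 52
  Pete: 63
  Mia: 87
  Carol: 89


ANSWER: Zane, Pete, Mia, Carol


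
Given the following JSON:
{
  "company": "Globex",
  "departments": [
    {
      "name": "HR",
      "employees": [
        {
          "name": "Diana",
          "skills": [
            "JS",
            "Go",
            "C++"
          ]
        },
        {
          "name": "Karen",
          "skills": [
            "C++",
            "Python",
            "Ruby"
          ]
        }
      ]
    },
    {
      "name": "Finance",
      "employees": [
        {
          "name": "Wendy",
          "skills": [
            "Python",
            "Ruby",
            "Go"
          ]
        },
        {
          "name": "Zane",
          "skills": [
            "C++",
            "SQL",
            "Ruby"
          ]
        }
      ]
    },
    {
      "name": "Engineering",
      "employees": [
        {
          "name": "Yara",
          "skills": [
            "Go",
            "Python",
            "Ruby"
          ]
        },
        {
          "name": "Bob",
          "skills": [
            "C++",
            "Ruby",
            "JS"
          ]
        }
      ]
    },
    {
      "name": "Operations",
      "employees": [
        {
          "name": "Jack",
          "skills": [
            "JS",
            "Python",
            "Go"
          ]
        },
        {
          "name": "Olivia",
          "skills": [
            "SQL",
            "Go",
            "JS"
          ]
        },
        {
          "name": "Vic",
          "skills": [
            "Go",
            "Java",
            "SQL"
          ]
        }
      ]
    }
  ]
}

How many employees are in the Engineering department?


Path: departments[2].employees
Count: 2

ANSWER: 2


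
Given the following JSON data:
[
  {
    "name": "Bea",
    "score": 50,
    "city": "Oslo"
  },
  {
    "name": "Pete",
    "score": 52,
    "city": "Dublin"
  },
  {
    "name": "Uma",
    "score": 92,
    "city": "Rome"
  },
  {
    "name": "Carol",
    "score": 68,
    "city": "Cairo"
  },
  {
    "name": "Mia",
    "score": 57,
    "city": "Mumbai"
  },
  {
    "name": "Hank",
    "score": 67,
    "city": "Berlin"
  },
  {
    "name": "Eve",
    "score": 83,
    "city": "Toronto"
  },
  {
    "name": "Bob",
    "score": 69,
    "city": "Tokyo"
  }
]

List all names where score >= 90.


Filtering records where score >= 90:
  Bea (score=50) -> no
  Pete (score=52) -> no
  Uma (score=92) -> YES
  Carol (score=68) -> no
  Mia (score=57) -> no
  Hank (score=67) -> no
  Eve (score=83) -> no
  Bob (score=69) -> no


ANSWER: Uma


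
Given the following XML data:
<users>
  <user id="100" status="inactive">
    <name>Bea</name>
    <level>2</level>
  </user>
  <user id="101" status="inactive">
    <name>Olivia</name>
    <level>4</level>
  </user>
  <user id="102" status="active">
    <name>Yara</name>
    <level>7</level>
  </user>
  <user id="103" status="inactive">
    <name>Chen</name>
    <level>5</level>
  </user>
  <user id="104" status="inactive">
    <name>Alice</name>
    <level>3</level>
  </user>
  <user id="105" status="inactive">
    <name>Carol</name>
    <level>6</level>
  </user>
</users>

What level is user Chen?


Finding user: Chen
<level>5</level>

ANSWER: 5


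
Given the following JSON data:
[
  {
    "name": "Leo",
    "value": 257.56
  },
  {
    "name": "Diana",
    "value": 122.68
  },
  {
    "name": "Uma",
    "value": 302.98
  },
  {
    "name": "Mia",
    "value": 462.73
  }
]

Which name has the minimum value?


Comparing values:
  Leo: 257.56
  Diana: 122.68
  Uma: 302.98
  Mia: 462.73
Minimum: Diana (122.68)

ANSWER: Diana


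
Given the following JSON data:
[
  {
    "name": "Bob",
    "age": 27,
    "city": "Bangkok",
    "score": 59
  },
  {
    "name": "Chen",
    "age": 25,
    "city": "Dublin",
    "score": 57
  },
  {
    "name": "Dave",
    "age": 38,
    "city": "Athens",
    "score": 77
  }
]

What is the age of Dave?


Looking up record where name = Dave
Record index: 2
Field 'age' = 38

ANSWER: 38


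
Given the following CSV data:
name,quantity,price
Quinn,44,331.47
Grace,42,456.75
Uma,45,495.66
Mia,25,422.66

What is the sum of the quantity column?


Values in 'quantity' column:
  Row 1: 44
  Row 2: 42
  Row 3: 45
  Row 4: 25
Sum = 44 + 42 + 45 + 25 = 156

ANSWER: 156


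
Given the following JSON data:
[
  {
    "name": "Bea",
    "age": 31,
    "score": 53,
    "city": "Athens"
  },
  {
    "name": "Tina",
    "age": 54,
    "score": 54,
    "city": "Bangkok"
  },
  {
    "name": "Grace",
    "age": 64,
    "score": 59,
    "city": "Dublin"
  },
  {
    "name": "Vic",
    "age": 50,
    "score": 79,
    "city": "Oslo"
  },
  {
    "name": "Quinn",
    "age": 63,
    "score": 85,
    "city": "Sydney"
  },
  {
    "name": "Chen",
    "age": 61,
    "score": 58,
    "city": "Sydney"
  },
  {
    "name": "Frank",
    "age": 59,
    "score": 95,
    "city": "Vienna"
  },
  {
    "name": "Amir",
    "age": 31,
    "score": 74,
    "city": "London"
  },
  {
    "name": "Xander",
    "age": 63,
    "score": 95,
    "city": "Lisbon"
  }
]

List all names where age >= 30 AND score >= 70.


Checking both conditions:
  Bea (age=31, score=53) -> no
  Tina (age=54, score=54) -> no
  Grace (age=64, score=59) -> no
  Vic (age=50, score=79) -> YES
  Quinn (age=63, score=85) -> YES
  Chen (age=61, score=58) -> no
  Frank (age=59, score=95) -> YES
  Amir (age=31, score=74) -> YES
  Xander (age=63, score=95) -> YES


ANSWER: Vic, Quinn, Frank, Amir, Xander


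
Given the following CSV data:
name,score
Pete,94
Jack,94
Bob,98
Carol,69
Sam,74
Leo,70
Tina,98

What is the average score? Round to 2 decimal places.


Scores: 94, 94, 98, 69, 74, 70, 98
Sum = 597
Count = 7
Average = 597 / 7 = 85.29

ANSWER: 85.29


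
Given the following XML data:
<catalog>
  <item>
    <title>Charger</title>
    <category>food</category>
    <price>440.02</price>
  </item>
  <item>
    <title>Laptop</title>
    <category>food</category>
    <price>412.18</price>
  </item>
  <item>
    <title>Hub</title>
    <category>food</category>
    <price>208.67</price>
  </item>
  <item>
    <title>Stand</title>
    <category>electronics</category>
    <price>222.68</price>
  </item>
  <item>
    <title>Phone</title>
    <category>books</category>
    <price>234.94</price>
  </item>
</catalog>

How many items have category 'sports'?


Scanning <item> elements for <category>sports</category>:
Count: 0

ANSWER: 0


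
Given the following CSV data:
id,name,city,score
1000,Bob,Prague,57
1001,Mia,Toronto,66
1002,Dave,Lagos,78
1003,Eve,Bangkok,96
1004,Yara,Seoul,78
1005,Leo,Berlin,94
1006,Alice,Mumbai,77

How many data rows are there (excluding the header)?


Counting rows (excluding header):
Header: id,name,city,score
Data rows: 7

ANSWER: 7


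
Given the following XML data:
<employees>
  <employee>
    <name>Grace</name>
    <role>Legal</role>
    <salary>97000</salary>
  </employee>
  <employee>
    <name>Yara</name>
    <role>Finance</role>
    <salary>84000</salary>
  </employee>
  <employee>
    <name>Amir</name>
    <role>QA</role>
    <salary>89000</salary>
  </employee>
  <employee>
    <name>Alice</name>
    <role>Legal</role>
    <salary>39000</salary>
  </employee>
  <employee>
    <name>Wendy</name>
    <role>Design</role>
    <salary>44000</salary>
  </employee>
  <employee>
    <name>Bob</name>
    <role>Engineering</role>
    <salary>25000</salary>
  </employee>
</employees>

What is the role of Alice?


Searching for <employee> with <name>Alice</name>
Found at position 4
<role>Legal</role>

ANSWER: Legal


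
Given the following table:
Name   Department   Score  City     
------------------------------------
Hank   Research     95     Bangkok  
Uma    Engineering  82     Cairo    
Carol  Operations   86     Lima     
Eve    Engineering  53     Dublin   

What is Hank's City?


Row 1: Hank
City = Bangkok

ANSWER: Bangkok


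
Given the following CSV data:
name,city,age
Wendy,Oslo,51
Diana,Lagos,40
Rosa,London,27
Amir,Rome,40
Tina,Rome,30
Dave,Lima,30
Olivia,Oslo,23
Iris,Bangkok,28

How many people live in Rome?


Scanning city column for 'Rome':
  Row 4: Amir -> MATCH
  Row 5: Tina -> MATCH
Total matches: 2

ANSWER: 2


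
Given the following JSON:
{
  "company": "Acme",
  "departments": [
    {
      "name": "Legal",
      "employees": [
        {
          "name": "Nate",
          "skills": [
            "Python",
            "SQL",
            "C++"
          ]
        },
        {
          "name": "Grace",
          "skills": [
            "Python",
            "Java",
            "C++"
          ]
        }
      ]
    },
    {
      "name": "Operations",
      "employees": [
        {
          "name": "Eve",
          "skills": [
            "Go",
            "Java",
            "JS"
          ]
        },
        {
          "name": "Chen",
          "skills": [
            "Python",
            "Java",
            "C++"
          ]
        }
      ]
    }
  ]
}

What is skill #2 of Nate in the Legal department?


Path: departments[0].employees[0].skills[1]
Value: SQL

ANSWER: SQL


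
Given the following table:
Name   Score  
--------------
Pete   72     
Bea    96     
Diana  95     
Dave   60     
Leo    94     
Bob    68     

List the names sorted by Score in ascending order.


Sorting by Score (ascending):
  Dave: 60
  Bob: 68
  Pete: 72
  Leo: 94
  Diana: 95
  Bea: 96


ANSWER: Dave, Bob, Pete, Leo, Diana, Bea


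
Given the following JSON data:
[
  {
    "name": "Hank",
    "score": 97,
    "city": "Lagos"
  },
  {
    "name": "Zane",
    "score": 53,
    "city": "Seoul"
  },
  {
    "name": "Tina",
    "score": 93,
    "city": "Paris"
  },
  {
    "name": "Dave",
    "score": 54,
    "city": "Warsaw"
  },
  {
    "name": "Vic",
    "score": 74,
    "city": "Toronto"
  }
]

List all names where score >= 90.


Filtering records where score >= 90:
  Hank (score=97) -> YES
  Zane (score=53) -> no
  Tina (score=93) -> YES
  Dave (score=54) -> no
  Vic (score=74) -> no


ANSWER: Hank, Tina


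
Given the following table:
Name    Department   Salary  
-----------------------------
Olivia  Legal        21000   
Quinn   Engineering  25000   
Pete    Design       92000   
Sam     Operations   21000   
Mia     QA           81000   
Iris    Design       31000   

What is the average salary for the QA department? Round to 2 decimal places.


QA department members:
  Mia: 81000
Sum = 81000
Count = 1
Average = 81000 / 1 = 81000.00

ANSWER: 81000.00


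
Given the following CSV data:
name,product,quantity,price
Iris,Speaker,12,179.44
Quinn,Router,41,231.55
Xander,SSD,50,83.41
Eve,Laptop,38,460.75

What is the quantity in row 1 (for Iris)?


Row 1: Iris
Column 'quantity' = 12

ANSWER: 12


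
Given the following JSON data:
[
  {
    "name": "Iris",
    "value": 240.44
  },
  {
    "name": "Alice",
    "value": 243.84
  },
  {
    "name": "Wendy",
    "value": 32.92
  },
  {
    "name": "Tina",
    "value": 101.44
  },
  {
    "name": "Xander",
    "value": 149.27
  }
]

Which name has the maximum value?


Comparing values:
  Iris: 240.44
  Alice: 243.84
  Wendy: 32.92
  Tina: 101.44
  Xander: 149.27
Maximum: Alice (243.84)

ANSWER: Alice


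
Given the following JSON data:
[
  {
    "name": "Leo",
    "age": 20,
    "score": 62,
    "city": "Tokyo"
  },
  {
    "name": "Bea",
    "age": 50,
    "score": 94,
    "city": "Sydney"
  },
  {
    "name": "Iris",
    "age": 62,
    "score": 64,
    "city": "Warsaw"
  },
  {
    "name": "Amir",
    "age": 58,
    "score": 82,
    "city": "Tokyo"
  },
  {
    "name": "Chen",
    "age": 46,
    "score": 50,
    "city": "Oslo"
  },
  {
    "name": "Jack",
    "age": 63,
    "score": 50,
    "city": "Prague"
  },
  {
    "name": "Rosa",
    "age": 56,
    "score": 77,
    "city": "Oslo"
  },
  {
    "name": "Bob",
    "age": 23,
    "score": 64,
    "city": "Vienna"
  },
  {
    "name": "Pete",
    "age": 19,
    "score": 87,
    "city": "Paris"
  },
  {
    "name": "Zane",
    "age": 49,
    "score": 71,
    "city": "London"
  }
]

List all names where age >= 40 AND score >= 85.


Checking both conditions:
  Leo (age=20, score=62) -> no
  Bea (age=50, score=94) -> YES
  Iris (age=62, score=64) -> no
  Amir (age=58, score=82) -> no
  Chen (age=46, score=50) -> no
  Jack (age=63, score=50) -> no
  Rosa (age=56, score=77) -> no
  Bob (age=23, score=64) -> no
  Pete (age=19, score=87) -> no
  Zane (age=49, score=71) -> no


ANSWER: Bea


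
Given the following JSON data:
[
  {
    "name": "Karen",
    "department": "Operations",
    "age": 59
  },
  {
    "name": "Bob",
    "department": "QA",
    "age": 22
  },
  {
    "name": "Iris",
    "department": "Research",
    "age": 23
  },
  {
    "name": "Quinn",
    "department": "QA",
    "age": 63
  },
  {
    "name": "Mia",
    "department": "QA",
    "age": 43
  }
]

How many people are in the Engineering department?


Scanning records for department = Engineering
  No matches found
Count: 0

ANSWER: 0


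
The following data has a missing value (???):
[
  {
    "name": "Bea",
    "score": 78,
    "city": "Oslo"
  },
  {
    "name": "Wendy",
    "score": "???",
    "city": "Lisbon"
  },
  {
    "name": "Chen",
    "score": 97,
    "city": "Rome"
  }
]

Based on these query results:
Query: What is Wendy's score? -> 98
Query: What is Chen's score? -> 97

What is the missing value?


The missing value is Wendy's score
From query: Wendy's score = 98

ANSWER: 98


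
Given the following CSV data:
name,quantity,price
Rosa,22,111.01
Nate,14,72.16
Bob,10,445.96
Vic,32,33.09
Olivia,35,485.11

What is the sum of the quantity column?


Values in 'quantity' column:
  Row 1: 22
  Row 2: 14
  Row 3: 10
  Row 4: 32
  Row 5: 35
Sum = 22 + 14 + 10 + 32 + 35 = 113

ANSWER: 113


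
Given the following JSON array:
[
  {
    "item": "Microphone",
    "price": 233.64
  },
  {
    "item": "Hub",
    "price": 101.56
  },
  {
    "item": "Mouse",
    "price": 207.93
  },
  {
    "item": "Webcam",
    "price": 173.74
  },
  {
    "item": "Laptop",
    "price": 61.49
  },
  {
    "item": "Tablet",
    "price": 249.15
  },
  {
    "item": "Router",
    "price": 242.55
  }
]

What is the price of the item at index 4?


Array index 4 -> Laptop
price = 61.49

ANSWER: 61.49


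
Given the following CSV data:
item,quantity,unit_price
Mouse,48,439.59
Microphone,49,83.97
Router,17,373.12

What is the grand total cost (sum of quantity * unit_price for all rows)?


Computing row totals:
  Mouse: 48 * 439.59 = 21100.32
  Microphone: 49 * 83.97 = 4114.53
  Router: 17 * 373.12 = 6343.04
Grand total = 21100.32 + 4114.53 + 6343.04 = 31557.89

ANSWER: 31557.89


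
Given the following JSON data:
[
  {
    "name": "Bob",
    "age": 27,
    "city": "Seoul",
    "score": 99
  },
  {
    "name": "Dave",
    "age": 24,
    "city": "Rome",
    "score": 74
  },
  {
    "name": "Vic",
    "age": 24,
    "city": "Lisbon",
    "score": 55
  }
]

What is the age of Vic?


Looking up record where name = Vic
Record index: 2
Field 'age' = 24

ANSWER: 24


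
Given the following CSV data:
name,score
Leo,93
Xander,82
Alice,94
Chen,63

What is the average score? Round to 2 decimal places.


Scores: 93, 82, 94, 63
Sum = 332
Count = 4
Average = 332 / 4 = 83.00

ANSWER: 83.00


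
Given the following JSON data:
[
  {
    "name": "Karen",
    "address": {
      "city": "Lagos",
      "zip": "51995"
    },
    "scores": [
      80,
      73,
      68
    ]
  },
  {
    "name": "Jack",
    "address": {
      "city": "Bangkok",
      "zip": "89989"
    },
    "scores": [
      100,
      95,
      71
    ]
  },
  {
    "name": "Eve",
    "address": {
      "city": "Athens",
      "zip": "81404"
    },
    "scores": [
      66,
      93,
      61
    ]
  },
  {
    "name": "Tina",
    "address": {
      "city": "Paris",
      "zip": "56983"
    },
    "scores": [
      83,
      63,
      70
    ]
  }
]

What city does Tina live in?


Path: records[3].address.city
Value: Paris

ANSWER: Paris


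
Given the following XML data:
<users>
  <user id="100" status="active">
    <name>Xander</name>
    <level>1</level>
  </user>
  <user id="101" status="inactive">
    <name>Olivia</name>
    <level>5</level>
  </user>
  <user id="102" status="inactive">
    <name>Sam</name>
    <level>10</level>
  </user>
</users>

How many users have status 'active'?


Counting users with status='active':
  Xander (id=100) -> MATCH
Count: 1

ANSWER: 1


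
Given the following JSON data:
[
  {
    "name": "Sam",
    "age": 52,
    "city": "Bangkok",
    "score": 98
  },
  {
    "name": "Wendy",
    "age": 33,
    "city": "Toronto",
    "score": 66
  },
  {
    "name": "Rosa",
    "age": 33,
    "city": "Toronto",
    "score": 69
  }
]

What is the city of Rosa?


Looking up record where name = Rosa
Record index: 2
Field 'city' = Toronto

ANSWER: Toronto


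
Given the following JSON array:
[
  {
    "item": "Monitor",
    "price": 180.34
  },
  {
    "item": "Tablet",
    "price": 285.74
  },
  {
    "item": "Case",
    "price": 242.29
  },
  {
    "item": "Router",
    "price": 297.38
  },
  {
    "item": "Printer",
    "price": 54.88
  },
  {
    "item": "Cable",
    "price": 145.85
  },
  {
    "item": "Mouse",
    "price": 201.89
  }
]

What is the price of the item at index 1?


Array index 1 -> Tablet
price = 285.74

ANSWER: 285.74


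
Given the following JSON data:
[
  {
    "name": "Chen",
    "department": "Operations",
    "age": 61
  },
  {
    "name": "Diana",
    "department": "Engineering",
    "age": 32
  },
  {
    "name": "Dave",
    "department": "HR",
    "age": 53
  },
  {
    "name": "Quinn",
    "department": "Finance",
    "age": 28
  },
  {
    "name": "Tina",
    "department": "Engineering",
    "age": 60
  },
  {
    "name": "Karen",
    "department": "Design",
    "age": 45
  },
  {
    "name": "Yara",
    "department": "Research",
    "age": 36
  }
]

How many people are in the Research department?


Scanning records for department = Research
  Record 6: Yara
Count: 1

ANSWER: 1


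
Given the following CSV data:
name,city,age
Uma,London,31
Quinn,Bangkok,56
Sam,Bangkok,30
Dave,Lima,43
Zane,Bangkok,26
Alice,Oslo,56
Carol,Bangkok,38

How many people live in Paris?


Scanning city column for 'Paris':
Total matches: 0

ANSWER: 0


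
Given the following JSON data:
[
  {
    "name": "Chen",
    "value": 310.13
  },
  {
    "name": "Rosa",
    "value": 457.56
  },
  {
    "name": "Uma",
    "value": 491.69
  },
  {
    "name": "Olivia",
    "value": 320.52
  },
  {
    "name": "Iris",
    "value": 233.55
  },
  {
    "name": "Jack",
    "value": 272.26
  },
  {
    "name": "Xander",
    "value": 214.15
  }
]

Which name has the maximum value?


Comparing values:
  Chen: 310.13
  Rosa: 457.56
  Uma: 491.69
  Olivia: 320.52
  Iris: 233.55
  Jack: 272.26
  Xander: 214.15
Maximum: Uma (491.69)

ANSWER: Uma


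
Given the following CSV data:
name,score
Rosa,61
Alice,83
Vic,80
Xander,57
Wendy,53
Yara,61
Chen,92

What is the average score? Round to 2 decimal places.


Scores: 61, 83, 80, 57, 53, 61, 92
Sum = 487
Count = 7
Average = 487 / 7 = 69.57

ANSWER: 69.57


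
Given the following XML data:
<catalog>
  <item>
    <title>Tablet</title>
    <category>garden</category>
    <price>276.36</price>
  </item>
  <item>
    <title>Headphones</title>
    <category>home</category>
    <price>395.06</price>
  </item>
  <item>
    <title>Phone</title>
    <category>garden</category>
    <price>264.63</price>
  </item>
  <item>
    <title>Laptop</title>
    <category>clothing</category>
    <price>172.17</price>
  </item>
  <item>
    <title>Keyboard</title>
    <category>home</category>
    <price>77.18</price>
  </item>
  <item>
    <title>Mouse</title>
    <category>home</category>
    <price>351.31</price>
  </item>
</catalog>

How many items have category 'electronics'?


Scanning <item> elements for <category>electronics</category>:
Count: 0

ANSWER: 0


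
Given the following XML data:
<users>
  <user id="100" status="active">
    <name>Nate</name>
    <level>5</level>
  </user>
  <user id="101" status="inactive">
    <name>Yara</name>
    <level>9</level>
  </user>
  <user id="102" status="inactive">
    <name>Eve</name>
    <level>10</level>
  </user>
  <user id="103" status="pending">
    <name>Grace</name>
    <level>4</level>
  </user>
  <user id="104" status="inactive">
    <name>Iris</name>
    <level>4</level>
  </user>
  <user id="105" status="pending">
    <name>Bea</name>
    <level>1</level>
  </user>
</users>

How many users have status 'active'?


Counting users with status='active':
  Nate (id=100) -> MATCH
Count: 1

ANSWER: 1


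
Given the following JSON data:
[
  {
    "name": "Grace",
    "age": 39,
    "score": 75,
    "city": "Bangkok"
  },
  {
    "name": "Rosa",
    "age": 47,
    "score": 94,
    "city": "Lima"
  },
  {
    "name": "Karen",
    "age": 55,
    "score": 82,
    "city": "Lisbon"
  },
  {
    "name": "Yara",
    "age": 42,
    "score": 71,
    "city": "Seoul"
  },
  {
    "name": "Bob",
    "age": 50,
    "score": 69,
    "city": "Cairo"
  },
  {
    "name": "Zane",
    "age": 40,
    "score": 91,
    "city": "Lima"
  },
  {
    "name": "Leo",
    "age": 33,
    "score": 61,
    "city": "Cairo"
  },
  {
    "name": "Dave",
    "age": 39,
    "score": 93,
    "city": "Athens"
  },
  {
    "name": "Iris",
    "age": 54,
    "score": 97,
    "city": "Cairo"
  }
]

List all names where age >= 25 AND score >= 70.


Checking both conditions:
  Grace (age=39, score=75) -> YES
  Rosa (age=47, score=94) -> YES
  Karen (age=55, score=82) -> YES
  Yara (age=42, score=71) -> YES
  Bob (age=50, score=69) -> no
  Zane (age=40, score=91) -> YES
  Leo (age=33, score=61) -> no
  Dave (age=39, score=93) -> YES
  Iris (age=54, score=97) -> YES


ANSWER: Grace, Rosa, Karen, Yara, Zane, Dave, Iris


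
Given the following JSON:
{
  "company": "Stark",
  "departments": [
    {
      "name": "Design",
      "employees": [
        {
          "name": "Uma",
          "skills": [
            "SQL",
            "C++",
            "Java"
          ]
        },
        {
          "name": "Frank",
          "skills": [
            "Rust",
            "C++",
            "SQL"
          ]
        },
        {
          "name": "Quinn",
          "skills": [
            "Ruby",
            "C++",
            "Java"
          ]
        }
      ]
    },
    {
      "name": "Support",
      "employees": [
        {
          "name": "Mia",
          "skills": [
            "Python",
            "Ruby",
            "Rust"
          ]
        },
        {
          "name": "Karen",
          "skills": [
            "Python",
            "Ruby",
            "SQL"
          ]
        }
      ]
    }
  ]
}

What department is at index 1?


Path: departments[1].name
Value: Support

ANSWER: Support


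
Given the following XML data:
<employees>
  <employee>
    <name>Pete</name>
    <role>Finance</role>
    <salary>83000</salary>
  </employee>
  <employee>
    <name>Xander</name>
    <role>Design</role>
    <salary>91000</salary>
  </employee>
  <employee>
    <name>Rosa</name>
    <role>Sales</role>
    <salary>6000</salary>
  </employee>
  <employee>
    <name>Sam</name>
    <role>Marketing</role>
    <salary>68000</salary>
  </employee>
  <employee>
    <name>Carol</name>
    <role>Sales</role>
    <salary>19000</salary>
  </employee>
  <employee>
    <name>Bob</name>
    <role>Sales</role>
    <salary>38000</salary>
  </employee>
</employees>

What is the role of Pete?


Searching for <employee> with <name>Pete</name>
Found at position 1
<role>Finance</role>

ANSWER: Finance


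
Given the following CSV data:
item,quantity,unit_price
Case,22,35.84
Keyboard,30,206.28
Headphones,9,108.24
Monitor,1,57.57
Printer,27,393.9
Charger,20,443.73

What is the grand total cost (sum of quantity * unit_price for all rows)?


Computing row totals:
  Case: 22 * 35.84 = 788.48
  Keyboard: 30 * 206.28 = 6188.4
  Headphones: 9 * 108.24 = 974.16
  Monitor: 1 * 57.57 = 57.57
  Printer: 27 * 393.9 = 10635.3
  Charger: 20 * 443.73 = 8874.6
Grand total = 788.48 + 6188.4 + 974.16 + 57.57 + 10635.3 + 8874.6 = 27518.51

ANSWER: 27518.51


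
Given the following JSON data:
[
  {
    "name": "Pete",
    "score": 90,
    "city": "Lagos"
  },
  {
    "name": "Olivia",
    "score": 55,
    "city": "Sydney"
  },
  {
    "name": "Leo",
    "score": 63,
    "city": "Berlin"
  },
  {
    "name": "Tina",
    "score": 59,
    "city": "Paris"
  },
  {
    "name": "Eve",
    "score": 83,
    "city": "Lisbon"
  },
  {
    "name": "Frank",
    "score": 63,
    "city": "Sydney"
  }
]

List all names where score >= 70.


Filtering records where score >= 70:
  Pete (score=90) -> YES
  Olivia (score=55) -> no
  Leo (score=63) -> no
  Tina (score=59) -> no
  Eve (score=83) -> YES
  Frank (score=63) -> no


ANSWER: Pete, Eve


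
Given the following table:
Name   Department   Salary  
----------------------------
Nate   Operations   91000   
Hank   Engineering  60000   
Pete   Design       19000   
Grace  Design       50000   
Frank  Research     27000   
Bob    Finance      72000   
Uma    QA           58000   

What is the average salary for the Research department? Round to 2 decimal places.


Research department members:
  Frank: 27000
Sum = 27000
Count = 1
Average = 27000 / 1 = 27000.00

ANSWER: 27000.00


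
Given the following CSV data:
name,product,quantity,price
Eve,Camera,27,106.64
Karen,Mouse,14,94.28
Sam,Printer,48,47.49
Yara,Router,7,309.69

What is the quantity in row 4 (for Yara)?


Row 4: Yara
Column 'quantity' = 7

ANSWER: 7


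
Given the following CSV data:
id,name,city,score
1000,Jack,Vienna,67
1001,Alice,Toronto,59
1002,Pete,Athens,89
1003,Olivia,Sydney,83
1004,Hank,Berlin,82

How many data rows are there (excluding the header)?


Counting rows (excluding header):
Header: id,name,city,score
Data rows: 5

ANSWER: 5


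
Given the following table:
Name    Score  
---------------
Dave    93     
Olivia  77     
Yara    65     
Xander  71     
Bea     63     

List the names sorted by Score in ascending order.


Sorting by Score (ascending):
  Bea: 63
  Yara: 65
  Xander: 71
  Olivia: 77
  Dave: 93


ANSWER: Bea, Yara, Xander, Olivia, Dave


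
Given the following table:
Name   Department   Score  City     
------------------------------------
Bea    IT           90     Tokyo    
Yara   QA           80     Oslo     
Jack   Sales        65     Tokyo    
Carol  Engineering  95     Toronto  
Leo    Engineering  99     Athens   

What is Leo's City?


Row 5: Leo
City = Athens

ANSWER: Athens


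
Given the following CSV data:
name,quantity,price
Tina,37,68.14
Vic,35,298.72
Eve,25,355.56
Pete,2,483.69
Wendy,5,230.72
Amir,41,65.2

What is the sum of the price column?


Values in 'price' column:
  Row 1: 68.14
  Row 2: 298.72
  Row 3: 355.56
  Row 4: 483.69
  Row 5: 230.72
  Row 6: 65.2
Sum = 68.14 + 298.72 + 355.56 + 483.69 + 230.72 + 65.2 = 1502.03

ANSWER: 1502.03


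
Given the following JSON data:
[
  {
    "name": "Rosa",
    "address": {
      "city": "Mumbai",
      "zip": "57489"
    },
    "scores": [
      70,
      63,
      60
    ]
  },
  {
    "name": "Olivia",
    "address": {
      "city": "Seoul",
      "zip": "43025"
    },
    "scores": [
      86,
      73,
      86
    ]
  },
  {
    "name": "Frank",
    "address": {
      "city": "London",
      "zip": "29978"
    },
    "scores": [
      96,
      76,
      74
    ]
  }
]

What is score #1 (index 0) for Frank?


Path: records[2].scores[0]
Value: 96

ANSWER: 96


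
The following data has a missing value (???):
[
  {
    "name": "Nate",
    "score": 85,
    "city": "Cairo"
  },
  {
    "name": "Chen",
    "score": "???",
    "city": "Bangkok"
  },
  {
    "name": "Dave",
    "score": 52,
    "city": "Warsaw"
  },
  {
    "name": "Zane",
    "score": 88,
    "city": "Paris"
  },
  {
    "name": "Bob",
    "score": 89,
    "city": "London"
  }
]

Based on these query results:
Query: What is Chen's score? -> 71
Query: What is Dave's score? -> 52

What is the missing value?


The missing value is Chen's score
From query: Chen's score = 71

ANSWER: 71


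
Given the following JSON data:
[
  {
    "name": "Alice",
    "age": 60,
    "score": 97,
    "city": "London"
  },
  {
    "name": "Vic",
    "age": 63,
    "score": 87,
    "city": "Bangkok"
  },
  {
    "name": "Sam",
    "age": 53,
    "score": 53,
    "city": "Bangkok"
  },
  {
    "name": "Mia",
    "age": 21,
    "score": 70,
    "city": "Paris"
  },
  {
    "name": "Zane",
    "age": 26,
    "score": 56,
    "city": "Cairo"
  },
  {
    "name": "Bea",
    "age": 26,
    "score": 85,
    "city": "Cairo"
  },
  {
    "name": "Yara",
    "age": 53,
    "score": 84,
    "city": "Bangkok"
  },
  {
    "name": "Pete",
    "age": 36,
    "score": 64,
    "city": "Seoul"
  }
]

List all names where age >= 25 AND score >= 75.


Checking both conditions:
  Alice (age=60, score=97) -> YES
  Vic (age=63, score=87) -> YES
  Sam (age=53, score=53) -> no
  Mia (age=21, score=70) -> no
  Zane (age=26, score=56) -> no
  Bea (age=26, score=85) -> YES
  Yara (age=53, score=84) -> YES
  Pete (age=36, score=64) -> no


ANSWER: Alice, Vic, Bea, Yara


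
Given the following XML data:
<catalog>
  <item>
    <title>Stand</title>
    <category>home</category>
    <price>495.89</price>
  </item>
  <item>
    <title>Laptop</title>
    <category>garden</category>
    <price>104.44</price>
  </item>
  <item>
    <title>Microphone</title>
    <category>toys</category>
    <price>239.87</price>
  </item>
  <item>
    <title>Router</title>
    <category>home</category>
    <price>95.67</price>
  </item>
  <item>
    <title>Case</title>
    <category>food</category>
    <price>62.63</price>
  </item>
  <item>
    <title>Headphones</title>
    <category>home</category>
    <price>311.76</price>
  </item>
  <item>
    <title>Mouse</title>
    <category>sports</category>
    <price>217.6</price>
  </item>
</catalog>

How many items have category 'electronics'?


Scanning <item> elements for <category>electronics</category>:
Count: 0

ANSWER: 0


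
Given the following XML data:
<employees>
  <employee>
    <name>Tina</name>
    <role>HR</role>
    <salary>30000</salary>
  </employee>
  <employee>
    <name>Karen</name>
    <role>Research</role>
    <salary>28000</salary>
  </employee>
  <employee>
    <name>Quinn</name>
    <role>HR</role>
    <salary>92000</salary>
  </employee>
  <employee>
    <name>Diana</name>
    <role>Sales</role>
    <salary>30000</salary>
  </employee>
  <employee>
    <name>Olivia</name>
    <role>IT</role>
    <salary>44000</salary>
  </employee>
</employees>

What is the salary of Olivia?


Searching for <employee> with <name>Olivia</name>
Found at position 5
<salary>44000</salary>

ANSWER: 44000


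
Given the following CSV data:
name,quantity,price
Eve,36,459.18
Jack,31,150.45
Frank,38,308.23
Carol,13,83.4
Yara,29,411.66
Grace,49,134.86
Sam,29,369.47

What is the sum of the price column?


Values in 'price' column:
  Row 1: 459.18
  Row 2: 150.45
  Row 3: 308.23
  Row 4: 83.4
  Row 5: 411.66
  Row 6: 134.86
  Row 7: 369.47
Sum = 459.18 + 150.45 + 308.23 + 83.4 + 411.66 + 134.86 + 369.47 = 1917.25

ANSWER: 1917.25


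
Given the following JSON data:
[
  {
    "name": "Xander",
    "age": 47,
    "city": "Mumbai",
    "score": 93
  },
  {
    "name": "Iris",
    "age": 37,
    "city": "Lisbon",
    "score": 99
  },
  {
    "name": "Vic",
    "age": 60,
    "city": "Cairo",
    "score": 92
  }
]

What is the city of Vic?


Looking up record where name = Vic
Record index: 2
Field 'city' = Cairo

ANSWER: Cairo


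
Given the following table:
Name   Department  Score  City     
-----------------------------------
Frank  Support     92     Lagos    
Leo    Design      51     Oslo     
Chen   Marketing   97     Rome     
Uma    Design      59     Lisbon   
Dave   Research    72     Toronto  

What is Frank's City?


Row 1: Frank
City = Lagos

ANSWER: Lagos


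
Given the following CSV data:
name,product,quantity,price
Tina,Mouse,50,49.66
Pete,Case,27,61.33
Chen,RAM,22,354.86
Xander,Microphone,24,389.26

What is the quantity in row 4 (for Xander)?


Row 4: Xander
Column 'quantity' = 24

ANSWER: 24


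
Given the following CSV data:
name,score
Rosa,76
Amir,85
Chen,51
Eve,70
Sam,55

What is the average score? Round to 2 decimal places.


Scores: 76, 85, 51, 70, 55
Sum = 337
Count = 5
Average = 337 / 5 = 67.40

ANSWER: 67.40


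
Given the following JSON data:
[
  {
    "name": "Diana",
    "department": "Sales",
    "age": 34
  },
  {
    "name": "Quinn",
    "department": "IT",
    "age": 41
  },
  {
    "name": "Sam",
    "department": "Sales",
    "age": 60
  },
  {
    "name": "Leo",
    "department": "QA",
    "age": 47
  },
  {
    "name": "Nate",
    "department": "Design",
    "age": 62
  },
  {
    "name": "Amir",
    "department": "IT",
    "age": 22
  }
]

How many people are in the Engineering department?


Scanning records for department = Engineering
  No matches found
Count: 0

ANSWER: 0


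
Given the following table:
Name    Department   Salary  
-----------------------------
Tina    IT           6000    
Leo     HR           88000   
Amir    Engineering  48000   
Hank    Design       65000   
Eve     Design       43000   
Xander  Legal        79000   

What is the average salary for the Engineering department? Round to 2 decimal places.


Engineering department members:
  Amir: 48000
Sum = 48000
Count = 1
Average = 48000 / 1 = 48000.00

ANSWER: 48000.00


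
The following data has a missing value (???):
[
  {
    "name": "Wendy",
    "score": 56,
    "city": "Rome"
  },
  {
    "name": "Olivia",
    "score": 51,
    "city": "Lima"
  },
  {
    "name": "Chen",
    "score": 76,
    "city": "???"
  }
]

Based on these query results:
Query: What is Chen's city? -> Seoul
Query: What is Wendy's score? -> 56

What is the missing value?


The missing value is Chen's city
From query: Chen's city = Seoul

ANSWER: Seoul


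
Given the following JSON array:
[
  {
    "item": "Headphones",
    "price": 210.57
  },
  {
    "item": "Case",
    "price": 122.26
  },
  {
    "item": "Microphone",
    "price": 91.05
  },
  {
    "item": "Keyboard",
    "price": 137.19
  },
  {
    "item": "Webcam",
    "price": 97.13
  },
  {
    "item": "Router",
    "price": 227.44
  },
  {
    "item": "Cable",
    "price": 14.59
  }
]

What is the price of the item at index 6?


Array index 6 -> Cable
price = 14.59

ANSWER: 14.59


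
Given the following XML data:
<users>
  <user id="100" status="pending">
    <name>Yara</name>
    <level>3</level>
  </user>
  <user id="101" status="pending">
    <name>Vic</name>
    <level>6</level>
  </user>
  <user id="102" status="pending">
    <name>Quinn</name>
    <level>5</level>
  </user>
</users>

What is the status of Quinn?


Finding user with name = Quinn
user id="102" status="pending"

ANSWER: pending


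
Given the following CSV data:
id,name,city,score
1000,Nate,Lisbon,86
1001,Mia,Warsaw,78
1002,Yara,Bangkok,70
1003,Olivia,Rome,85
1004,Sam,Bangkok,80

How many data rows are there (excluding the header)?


Counting rows (excluding header):
Header: id,name,city,score
Data rows: 5

ANSWER: 5


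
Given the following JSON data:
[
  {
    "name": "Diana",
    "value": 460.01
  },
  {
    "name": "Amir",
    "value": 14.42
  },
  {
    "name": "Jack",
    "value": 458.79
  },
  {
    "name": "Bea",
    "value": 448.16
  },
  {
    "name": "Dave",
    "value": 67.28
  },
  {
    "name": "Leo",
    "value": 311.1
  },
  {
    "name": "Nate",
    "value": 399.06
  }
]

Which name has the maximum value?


Comparing values:
  Diana: 460.01
  Amir: 14.42
  Jack: 458.79
  Bea: 448.16
  Dave: 67.28
  Leo: 311.1
  Nate: 399.06
Maximum: Diana (460.01)

ANSWER: Diana


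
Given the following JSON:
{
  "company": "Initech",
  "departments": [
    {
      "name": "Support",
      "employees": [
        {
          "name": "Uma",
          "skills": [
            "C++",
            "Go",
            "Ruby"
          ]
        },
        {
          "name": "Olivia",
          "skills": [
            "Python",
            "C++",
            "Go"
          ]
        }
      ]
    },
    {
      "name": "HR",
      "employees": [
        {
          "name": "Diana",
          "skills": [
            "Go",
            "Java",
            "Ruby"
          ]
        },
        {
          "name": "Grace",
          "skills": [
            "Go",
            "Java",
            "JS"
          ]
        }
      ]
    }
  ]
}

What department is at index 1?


Path: departments[1].name
Value: HR

ANSWER: HR


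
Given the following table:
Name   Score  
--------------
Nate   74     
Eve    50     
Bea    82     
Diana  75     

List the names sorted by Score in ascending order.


Sorting by Score (ascending):
  Eve: 50
  Nate: 74
  Diana: 75
  Bea: 82


ANSWER: Eve, Nate, Diana, Bea


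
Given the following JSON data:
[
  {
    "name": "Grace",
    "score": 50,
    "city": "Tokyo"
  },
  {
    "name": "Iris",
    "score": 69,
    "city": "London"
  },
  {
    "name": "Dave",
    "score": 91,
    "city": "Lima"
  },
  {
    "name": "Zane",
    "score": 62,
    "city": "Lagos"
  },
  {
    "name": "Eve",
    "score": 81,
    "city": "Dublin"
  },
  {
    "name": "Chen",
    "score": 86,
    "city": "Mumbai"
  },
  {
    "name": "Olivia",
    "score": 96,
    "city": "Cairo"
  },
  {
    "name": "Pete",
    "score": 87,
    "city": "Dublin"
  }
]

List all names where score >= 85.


Filtering records where score >= 85:
  Grace (score=50) -> no
  Iris (score=69) -> no
  Dave (score=91) -> YES
  Zane (score=62) -> no
  Eve (score=81) -> no
  Chen (score=86) -> YES
  Olivia (score=96) -> YES
  Pete (score=87) -> YES


ANSWER: Dave, Chen, Olivia, Pete


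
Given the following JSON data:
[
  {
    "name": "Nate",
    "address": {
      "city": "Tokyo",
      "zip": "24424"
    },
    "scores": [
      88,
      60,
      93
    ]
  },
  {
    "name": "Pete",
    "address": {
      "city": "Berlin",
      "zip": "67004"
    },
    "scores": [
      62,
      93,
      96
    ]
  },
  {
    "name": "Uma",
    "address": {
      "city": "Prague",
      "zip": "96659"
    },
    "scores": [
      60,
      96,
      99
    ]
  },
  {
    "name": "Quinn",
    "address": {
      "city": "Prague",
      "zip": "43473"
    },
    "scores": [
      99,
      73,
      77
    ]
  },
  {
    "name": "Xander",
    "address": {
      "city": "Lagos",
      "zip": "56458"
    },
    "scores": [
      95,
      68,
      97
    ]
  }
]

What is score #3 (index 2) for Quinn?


Path: records[3].scores[2]
Value: 77

ANSWER: 77
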